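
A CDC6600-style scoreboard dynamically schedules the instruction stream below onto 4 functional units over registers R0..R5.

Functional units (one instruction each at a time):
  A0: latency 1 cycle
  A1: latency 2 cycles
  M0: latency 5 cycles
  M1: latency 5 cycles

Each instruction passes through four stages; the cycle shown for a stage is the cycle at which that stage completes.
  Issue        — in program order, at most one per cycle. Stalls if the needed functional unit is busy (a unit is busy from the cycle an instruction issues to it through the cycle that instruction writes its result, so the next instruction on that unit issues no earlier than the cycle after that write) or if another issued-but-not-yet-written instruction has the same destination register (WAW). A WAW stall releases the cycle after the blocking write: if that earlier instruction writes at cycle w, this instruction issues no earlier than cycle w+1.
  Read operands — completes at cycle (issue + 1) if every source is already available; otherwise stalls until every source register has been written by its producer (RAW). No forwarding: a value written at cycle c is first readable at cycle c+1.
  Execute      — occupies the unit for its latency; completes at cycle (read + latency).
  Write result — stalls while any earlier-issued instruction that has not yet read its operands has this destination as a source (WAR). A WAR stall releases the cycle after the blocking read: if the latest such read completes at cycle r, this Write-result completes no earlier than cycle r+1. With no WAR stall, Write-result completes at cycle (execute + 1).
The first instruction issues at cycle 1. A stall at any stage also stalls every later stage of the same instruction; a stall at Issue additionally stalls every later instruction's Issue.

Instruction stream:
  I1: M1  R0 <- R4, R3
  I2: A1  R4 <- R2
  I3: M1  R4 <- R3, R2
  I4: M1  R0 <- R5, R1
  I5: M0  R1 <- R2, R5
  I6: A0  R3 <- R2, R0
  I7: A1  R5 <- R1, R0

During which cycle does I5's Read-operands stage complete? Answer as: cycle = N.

cycle = 19

[1] I1 dispatched to M1
[2] I1 operands ready · I2 dispatched to A1
[3] I2 operands ready
[5] I2 complete
[6] R4←I2
[7] I1 complete
[8] R0←I1
[9] I3 dispatched to M1
[10] I3 operands ready
[15] I3 complete
[16] R4←I3
[17] I4 dispatched to M1
[18] I4 operands ready · I5 dispatched to M0
[19] I5 operands ready · I6 dispatched to A0
[20] I7 dispatched to A1
[23] I4 complete
[24] R0←I4 · I5 complete
[25] R1←I5 · I6 operands ready
[26] I6 complete · I7 operands ready
[27] R3←I6
[28] I7 complete
[29] R5←I7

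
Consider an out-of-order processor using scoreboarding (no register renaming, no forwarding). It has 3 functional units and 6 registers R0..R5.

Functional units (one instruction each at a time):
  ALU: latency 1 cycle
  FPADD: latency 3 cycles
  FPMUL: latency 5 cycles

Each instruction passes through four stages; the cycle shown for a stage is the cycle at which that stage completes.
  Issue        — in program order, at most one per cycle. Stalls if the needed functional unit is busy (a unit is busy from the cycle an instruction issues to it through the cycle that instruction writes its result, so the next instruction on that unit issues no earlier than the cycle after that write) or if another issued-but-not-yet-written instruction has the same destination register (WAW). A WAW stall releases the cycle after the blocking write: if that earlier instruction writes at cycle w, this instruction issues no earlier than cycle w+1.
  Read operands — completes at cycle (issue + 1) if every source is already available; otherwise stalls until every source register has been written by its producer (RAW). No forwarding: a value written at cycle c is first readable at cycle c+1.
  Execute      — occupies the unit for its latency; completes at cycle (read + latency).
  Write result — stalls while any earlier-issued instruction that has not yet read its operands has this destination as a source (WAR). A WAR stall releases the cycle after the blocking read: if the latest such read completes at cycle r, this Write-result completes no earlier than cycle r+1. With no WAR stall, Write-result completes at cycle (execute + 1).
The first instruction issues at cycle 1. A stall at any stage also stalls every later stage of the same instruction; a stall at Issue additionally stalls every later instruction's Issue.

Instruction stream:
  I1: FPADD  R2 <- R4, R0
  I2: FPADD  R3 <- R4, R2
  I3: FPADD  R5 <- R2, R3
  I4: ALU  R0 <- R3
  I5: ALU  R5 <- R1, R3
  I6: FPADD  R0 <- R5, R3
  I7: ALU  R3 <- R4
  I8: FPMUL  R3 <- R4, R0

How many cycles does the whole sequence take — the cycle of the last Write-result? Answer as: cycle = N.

cycle = 34

1) issue 1, read 2, done 5, write 6
2) issue 7, read 8, done 11, write 12  <struct: FPADD busy until I1 writes@6>
3) issue 13, read 14, done 17, write 18  <struct: FPADD busy until I2 writes@12>
4) issue 14, read 15, done 16, write 17
5) issue 19, read 20, done 21, write 22  <WAW R5: wait I3 write@18>
6) issue 20, read 23, done 26, write 27  <RAW R5: wait I5 write@22>
7) issue 23, read 24, done 25, write 26  <struct: ALU busy until I5 writes@22>
8) issue 27, read 28, done 33, write 34  <WAW R3: wait I7 write@26>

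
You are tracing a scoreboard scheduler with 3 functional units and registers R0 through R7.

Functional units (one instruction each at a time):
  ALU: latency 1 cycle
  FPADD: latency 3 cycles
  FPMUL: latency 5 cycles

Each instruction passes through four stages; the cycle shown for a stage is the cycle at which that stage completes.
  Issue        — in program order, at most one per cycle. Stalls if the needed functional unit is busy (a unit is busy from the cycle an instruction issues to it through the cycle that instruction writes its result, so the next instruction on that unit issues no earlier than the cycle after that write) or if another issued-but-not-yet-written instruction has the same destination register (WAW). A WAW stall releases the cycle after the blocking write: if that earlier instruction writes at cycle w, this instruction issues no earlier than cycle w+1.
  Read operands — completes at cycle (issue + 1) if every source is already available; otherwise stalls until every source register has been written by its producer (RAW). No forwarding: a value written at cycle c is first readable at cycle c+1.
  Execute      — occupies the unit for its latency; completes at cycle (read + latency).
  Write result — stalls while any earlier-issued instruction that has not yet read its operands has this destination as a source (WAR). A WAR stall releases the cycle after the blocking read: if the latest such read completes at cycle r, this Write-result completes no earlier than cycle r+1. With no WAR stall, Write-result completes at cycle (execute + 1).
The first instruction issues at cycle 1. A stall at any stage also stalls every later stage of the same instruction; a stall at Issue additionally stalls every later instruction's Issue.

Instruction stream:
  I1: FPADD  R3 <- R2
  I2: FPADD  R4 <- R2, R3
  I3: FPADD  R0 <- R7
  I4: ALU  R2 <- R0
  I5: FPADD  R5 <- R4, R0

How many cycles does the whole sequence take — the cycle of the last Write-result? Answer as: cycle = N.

cycle = 24

I1: IS=1 RO=2 EX=5 WR=6
I2: IS=7 RO=8 EX=11 WR=12  [struct: FPADD busy until I1 writes@6]
I3: IS=13 RO=14 EX=17 WR=18  [struct: FPADD busy until I2 writes@12]
I4: IS=14 RO=19 EX=20 WR=21  [RAW R0: wait I3 write@18]
I5: IS=19 RO=20 EX=23 WR=24  [struct: FPADD busy until I3 writes@18]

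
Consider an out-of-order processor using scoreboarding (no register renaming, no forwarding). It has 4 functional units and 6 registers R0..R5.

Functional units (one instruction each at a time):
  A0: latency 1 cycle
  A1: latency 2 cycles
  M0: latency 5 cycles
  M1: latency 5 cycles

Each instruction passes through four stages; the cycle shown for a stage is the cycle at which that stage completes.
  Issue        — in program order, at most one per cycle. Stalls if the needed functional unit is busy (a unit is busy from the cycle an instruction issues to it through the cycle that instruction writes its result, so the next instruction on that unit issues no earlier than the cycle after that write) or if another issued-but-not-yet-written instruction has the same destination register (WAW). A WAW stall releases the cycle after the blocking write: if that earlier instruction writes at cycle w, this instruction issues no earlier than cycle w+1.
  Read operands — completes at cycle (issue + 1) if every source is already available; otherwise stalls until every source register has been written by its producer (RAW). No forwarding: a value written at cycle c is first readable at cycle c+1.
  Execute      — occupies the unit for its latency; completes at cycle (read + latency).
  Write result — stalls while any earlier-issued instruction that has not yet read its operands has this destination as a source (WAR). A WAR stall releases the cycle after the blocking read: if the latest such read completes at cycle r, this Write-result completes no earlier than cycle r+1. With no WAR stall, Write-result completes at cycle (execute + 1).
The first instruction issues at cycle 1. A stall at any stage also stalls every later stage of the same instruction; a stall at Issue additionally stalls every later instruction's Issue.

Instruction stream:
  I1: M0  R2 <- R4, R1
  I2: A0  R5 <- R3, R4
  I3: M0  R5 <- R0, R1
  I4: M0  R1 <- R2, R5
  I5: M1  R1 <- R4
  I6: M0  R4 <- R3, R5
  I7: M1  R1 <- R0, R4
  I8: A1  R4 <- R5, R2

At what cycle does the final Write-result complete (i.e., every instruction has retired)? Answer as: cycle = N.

cycle = 40

I1: IS=1 RO=2 EX=7 WR=8
I2: IS=2 RO=3 EX=4 WR=5
I3: IS=9 RO=10 EX=15 WR=16  [struct: M0 busy until I1 writes@8]
I4: IS=17 RO=18 EX=23 WR=24  [struct: M0 busy until I3 writes@16]
I5: IS=25 RO=26 EX=31 WR=32  [WAW R1: wait I4 write@24]
I6: IS=26 RO=27 EX=32 WR=33
I7: IS=33 RO=34 EX=39 WR=40  [struct: M1 busy until I5 writes@32]
I8: IS=34 RO=35 EX=37 WR=38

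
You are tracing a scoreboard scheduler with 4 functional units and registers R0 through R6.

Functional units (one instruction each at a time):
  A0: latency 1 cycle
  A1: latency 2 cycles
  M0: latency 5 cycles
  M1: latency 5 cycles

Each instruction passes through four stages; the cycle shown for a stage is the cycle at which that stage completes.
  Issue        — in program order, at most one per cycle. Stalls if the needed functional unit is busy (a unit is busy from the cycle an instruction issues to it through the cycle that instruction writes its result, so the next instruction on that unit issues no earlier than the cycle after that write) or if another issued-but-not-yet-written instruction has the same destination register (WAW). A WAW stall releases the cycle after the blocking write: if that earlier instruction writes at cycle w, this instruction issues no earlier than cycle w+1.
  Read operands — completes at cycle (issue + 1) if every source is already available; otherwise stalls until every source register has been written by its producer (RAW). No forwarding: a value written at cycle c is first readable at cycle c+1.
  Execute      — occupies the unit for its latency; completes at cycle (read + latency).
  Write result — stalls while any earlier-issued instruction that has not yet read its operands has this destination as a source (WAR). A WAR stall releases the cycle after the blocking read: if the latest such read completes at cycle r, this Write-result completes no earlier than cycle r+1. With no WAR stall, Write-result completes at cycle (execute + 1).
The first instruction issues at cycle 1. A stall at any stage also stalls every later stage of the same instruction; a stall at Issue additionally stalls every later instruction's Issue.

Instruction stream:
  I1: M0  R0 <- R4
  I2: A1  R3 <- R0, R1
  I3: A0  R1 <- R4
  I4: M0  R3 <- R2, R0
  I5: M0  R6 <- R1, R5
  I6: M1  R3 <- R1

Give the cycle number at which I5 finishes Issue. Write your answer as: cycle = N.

1) issue 1, read 2, done 7, write 8
2) issue 2, read 9, done 11, write 12  <RAW R0: wait I1 write@8>
3) issue 3, read 4, done 5, write 10  <WAR R1: wait I2 read@9>
4) issue 13, read 14, done 19, write 20  <WAW R3: wait I2 write@12>
5) issue 21, read 22, done 27, write 28  <struct: M0 busy until I4 writes@20>
6) issue 22, read 23, done 28, write 29

cycle = 21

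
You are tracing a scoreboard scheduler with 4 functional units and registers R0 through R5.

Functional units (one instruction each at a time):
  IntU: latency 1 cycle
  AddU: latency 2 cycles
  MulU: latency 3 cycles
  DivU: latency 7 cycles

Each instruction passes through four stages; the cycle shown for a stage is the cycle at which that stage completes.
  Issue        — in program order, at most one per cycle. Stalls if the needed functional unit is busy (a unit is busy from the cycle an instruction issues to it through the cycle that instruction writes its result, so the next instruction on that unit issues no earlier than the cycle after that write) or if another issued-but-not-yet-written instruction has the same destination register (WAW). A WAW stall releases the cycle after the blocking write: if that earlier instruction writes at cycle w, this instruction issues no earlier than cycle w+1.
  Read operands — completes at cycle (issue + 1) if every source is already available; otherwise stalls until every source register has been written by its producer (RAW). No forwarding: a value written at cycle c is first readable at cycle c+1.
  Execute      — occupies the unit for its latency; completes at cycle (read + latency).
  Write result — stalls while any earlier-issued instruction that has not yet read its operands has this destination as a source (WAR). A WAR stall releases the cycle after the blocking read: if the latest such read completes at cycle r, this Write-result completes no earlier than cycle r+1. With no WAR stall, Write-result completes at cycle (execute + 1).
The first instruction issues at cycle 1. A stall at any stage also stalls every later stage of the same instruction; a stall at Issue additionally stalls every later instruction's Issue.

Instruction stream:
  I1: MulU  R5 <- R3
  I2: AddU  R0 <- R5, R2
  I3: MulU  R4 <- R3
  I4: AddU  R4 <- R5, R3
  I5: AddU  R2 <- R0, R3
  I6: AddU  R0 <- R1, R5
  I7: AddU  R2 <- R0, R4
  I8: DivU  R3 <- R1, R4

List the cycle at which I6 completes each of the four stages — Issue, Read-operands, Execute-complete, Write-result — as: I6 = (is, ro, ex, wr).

I6 = (23, 24, 26, 27)

  I1 | 1 | 2 | 5 | 6
  I2 | 2 | 7 | 9 | 10   RAW R5: wait I1 write@6
  I3 | 7 | 8 | 11 | 12   struct: MulU busy until I1 writes@6
  I4 | 13 | 14 | 16 | 17   WAW R4: wait I3 write@12
  I5 | 18 | 19 | 21 | 22   struct: AddU busy until I4 writes@17
  I6 | 23 | 24 | 26 | 27   struct: AddU busy until I5 writes@22
  I7 | 28 | 29 | 31 | 32   struct: AddU busy until I6 writes@27
  I8 | 29 | 30 | 37 | 38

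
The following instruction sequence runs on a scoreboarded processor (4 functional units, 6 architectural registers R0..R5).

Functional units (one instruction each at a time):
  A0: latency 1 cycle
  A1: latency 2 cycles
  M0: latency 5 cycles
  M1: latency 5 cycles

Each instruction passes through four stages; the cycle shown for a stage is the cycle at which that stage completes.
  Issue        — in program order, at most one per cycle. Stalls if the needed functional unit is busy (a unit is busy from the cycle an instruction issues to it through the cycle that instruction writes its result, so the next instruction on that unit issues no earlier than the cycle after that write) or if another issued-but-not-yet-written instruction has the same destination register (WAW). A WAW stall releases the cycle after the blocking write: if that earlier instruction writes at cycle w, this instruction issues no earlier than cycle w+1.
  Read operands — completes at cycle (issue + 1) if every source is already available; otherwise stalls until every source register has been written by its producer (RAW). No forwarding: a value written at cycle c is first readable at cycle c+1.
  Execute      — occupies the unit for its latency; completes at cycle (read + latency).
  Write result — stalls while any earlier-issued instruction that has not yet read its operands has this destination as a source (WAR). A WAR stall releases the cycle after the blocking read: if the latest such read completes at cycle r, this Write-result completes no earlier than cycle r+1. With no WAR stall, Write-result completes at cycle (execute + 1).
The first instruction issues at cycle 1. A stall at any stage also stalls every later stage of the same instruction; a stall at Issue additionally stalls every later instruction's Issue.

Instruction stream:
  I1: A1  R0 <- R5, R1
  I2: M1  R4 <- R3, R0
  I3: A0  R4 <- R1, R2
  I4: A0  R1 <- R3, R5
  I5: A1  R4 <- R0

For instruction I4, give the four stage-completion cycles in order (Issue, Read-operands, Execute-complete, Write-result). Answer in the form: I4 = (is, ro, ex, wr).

I4 = (17, 18, 19, 20)

c1: I1 dispatched to A1
c2: I1 operands ready; I2 dispatched to M1
c4: I1 complete
c5: R0←I1
c6: I2 operands ready
c11: I2 complete
c12: R4←I2
c13: I3 dispatched to A0
c14: I3 operands ready
c15: I3 complete
c16: R4←I3
c17: I4 dispatched to A0
c18: I4 operands ready; I5 dispatched to A1
c19: I4 complete; I5 operands ready
c20: R1←I4
c21: I5 complete
c22: R4←I5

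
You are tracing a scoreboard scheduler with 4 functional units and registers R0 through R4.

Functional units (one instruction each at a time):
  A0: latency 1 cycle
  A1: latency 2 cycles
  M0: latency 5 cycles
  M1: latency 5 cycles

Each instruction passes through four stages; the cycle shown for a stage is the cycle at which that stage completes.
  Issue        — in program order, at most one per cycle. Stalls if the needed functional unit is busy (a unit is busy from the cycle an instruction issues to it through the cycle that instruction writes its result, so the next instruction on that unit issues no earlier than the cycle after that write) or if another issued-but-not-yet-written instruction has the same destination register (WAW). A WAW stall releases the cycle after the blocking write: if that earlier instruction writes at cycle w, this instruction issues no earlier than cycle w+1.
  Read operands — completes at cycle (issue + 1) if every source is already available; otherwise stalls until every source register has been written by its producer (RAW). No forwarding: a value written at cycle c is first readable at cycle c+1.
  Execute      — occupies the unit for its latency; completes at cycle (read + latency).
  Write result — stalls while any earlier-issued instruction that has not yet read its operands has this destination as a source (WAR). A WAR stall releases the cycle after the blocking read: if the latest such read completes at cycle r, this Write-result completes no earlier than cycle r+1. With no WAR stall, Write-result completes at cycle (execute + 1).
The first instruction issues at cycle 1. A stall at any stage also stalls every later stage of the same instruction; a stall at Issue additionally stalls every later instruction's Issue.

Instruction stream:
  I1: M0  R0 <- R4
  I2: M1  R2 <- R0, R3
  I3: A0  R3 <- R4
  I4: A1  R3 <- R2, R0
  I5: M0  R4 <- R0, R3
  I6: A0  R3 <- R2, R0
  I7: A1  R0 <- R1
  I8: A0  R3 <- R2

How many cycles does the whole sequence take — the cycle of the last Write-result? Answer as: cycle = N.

1) issue 1, read 2, done 7, write 8
2) issue 2, read 9, done 14, write 15  <RAW R0: wait I1 write@8>
3) issue 3, read 4, done 5, write 10  <WAR R3: wait I2 read@9>
4) issue 11, read 16, done 18, write 19  <WAW R3: wait I3 write@10 / RAW R2: wait I2 write@15>
5) issue 12, read 20, done 25, write 26  <RAW R3: wait I4 write@19>
6) issue 20, read 21, done 22, write 23  <WAW R3: wait I4 write@19>
7) issue 21, read 22, done 24, write 25
8) issue 24, read 25, done 26, write 27  <struct: A0 busy until I6 writes@23>

cycle = 27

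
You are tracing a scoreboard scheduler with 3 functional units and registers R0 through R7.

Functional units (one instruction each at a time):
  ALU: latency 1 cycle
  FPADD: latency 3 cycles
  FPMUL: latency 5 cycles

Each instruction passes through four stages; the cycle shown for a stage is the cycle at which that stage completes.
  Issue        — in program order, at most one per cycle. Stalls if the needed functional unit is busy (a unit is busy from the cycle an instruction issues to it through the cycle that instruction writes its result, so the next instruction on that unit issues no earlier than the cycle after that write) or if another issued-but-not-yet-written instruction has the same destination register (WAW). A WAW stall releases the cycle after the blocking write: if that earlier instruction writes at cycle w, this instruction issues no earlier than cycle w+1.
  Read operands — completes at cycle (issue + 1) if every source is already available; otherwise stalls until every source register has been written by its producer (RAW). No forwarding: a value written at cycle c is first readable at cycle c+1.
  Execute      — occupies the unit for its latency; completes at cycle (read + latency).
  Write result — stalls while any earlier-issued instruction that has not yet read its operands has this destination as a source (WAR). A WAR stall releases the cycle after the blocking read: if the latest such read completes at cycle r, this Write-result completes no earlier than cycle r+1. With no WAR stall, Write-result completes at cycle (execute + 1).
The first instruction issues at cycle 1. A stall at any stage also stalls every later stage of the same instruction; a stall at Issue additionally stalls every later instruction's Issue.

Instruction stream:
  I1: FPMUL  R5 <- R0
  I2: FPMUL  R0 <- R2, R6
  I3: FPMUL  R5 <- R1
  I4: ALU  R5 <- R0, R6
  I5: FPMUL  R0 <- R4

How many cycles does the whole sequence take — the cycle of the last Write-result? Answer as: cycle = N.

[I1] 1/2/7/8
[I2] 9/10/15/16  (struct: FPMUL busy until I1 writes@8)
[I3] 17/18/23/24  (struct: FPMUL busy until I2 writes@16)
[I4] 25/26/27/28  (WAW R5: wait I3 write@24)
[I5] 26/27/32/33

cycle = 33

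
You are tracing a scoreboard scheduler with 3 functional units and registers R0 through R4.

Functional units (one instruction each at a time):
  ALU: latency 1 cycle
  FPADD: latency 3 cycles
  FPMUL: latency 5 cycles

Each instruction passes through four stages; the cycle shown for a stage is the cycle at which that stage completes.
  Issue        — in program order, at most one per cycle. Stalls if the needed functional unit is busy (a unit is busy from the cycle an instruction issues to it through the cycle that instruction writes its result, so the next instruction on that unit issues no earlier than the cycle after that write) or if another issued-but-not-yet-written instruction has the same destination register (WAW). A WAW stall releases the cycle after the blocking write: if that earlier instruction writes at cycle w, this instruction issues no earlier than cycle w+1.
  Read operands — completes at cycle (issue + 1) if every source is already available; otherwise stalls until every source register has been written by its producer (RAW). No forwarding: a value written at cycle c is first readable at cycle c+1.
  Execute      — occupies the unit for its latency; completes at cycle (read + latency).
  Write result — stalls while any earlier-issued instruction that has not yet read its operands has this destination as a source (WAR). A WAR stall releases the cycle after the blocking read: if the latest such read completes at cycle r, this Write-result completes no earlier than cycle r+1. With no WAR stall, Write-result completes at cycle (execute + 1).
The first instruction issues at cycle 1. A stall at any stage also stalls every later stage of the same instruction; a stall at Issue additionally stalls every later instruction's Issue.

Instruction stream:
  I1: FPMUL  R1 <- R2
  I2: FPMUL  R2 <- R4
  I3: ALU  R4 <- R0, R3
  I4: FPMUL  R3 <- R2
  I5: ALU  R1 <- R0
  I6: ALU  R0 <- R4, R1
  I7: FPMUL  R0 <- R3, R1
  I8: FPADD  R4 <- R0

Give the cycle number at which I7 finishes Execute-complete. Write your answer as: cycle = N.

cycle = 32

t=1  issue I1 (FPMUL)
t=2  I1 read-ops
t=7  I1 finished on FPMUL
t=8  I1→R1
t=9  issue I2 (FPMUL)
t=10  I2 read-ops | issue I3 (ALU)
t=11  I3 read-ops
t=12  I3 finished on ALU
t=13  I3→R4
t=15  I2 finished on FPMUL
t=16  I2→R2
t=17  issue I4 (FPMUL)
t=18  I4 read-ops | issue I5 (ALU)
t=19  I5 read-ops
t=20  I5 finished on ALU
t=21  I5→R1
t=22  issue I6 (ALU)
t=23  I4 finished on FPMUL | I6 read-ops
t=24  I4→R3 | I6 finished on ALU
t=25  I6→R0
t=26  issue I7 (FPMUL)
t=27  I7 read-ops | issue I8 (FPADD)
t=32  I7 finished on FPMUL
t=33  I7→R0
t=34  I8 read-ops
t=37  I8 finished on FPADD
t=38  I8→R4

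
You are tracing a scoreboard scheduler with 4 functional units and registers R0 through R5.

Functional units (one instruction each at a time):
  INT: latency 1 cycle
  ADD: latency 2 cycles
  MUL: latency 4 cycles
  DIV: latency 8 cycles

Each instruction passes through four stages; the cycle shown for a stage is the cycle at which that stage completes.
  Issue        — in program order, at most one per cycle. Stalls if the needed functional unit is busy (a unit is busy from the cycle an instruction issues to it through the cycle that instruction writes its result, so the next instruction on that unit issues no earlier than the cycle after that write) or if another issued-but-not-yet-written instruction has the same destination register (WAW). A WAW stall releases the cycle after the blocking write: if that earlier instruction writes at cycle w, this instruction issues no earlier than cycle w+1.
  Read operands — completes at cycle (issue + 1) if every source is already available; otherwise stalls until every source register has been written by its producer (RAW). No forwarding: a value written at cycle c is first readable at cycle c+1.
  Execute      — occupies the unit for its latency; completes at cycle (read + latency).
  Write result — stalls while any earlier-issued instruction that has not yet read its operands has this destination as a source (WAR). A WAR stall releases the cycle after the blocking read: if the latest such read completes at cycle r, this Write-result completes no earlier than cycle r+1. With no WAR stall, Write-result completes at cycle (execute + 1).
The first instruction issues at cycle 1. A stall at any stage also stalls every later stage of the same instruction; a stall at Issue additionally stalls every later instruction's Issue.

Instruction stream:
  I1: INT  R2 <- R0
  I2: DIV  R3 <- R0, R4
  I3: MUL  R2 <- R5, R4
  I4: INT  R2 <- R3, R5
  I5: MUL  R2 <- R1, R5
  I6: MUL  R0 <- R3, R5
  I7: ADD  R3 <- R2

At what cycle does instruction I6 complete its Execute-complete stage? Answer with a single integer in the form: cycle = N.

cycle = 28

  I1 | 1 | 2 | 3 | 4
  I2 | 2 | 3 | 11 | 12
  I3 | 5 | 6 | 10 | 11   WAW R2: wait I1 write@4
  I4 | 12 | 13 | 14 | 15   WAW R2: wait I3 write@11
  I5 | 16 | 17 | 21 | 22   WAW R2: wait I4 write@15
  I6 | 23 | 24 | 28 | 29   struct: MUL busy until I5 writes@22
  I7 | 24 | 25 | 27 | 28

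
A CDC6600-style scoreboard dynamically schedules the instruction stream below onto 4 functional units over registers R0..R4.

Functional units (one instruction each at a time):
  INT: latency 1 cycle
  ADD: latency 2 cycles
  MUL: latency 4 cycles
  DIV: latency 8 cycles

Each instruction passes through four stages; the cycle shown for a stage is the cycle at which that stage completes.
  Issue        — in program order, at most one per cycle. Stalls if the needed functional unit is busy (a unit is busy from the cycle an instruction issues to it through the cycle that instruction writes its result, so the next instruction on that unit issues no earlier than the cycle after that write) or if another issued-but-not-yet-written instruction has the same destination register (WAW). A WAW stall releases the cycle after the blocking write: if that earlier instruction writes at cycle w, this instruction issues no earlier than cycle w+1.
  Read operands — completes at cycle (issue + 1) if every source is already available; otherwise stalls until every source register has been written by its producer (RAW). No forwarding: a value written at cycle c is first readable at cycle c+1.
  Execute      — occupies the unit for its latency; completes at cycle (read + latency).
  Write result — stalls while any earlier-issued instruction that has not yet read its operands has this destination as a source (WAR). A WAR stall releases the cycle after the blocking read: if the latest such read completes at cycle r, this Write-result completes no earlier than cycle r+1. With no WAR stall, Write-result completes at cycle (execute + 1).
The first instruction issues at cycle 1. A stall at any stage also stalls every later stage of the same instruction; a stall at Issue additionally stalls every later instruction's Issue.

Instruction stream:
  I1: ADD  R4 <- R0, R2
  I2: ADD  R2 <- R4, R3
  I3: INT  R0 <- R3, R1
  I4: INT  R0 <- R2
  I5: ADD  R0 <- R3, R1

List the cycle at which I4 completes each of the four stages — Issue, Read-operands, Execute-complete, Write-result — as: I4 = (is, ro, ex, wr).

I4 = (11, 12, 13, 14)

t=1  I1→ADD
t=2  I1 RO
t=4  I1 EX
t=5  I1 WR R4
t=6  I2→ADD
t=7  I2 RO, I3→INT
t=8  I3 RO
t=9  I2 EX, I3 EX
t=10  I2 WR R2, I3 WR R0
t=11  I4→INT
t=12  I4 RO
t=13  I4 EX
t=14  I4 WR R0
t=15  I5→ADD
t=16  I5 RO
t=18  I5 EX
t=19  I5 WR R0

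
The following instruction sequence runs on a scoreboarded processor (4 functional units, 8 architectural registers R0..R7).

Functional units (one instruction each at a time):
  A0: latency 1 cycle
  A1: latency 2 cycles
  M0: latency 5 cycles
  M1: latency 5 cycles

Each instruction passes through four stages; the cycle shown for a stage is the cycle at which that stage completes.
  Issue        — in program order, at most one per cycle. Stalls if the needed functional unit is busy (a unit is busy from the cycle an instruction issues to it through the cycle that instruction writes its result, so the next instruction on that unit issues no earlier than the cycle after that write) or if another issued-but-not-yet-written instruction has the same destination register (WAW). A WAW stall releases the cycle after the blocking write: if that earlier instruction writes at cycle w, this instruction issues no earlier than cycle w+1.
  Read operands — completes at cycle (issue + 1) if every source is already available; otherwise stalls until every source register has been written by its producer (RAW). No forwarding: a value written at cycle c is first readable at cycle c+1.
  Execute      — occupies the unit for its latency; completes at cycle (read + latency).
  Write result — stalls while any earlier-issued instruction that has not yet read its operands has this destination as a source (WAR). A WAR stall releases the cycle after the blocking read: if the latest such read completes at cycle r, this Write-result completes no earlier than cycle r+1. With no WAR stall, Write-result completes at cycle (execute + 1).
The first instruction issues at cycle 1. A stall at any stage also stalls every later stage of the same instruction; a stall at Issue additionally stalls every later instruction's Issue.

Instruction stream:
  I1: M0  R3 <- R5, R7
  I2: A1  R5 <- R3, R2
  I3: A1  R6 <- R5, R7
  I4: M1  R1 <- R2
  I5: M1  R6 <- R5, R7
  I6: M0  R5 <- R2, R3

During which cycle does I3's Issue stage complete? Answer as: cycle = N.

I1: IS=1 RO=2 EX=7 WR=8
I2: IS=2 RO=9 EX=11 WR=12  [RAW R3: wait I1 write@8]
I3: IS=13 RO=14 EX=16 WR=17  [struct: A1 busy until I2 writes@12]
I4: IS=14 RO=15 EX=20 WR=21
I5: IS=22 RO=23 EX=28 WR=29  [struct: M1 busy until I4 writes@21]
I6: IS=23 RO=24 EX=29 WR=30

cycle = 13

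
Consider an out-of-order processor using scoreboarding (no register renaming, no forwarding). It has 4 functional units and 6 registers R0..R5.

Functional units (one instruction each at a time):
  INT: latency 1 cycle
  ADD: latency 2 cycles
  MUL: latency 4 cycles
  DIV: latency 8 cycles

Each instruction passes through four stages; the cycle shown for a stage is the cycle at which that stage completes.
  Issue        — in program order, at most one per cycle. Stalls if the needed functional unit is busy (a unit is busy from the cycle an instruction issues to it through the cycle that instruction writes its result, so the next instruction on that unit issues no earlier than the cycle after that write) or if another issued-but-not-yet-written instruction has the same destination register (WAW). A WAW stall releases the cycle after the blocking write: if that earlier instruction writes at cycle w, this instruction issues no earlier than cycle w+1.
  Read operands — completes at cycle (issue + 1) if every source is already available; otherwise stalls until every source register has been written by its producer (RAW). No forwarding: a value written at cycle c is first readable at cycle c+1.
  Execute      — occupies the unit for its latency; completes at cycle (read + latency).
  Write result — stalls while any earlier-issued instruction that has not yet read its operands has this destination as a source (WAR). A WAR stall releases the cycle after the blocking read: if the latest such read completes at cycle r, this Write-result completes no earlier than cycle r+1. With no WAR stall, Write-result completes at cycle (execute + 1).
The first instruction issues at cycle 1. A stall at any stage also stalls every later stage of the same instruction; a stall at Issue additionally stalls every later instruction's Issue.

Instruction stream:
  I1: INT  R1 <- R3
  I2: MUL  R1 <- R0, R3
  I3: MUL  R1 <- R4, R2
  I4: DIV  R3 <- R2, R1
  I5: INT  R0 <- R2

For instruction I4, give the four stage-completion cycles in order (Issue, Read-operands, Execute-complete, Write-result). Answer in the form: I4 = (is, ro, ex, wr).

1) issue 1, read 2, done 3, write 4
2) issue 5, read 6, done 10, write 11  <WAW R1: wait I1 write@4>
3) issue 12, read 13, done 17, write 18  <struct: MUL busy until I2 writes@11>
4) issue 13, read 19, done 27, write 28  <RAW R1: wait I3 write@18>
5) issue 14, read 15, done 16, write 17

I4 = (13, 19, 27, 28)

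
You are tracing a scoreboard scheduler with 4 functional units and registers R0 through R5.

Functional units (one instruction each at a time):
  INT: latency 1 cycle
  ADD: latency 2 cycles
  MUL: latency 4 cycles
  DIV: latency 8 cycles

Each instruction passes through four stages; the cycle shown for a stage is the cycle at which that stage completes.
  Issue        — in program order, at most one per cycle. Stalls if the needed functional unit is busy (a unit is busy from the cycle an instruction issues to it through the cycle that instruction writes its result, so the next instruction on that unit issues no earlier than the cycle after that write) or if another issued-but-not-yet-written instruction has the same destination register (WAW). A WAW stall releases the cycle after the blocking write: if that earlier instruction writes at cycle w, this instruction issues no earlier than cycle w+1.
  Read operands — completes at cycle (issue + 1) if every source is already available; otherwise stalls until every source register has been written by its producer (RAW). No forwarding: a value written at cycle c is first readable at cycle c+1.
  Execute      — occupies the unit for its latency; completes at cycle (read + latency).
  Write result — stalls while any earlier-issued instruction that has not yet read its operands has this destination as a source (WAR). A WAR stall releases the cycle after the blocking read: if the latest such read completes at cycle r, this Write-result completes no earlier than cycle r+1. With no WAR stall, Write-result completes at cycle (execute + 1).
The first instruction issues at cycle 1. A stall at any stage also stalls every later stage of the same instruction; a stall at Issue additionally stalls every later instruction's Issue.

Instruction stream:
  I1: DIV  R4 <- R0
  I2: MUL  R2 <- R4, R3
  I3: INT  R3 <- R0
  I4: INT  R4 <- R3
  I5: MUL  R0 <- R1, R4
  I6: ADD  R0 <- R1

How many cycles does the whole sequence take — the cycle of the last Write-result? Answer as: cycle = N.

t=1  I1→DIV
t=2  I1 RO | I2→MUL
t=3  I3→INT
t=4  I3 RO
t=5  I3 EX
t=10  I1 EX
t=11  I1 WR R4
t=12  I2 RO
t=13  I3 WR R3
t=14  I4→INT
t=15  I4 RO
t=16  I2 EX | I4 EX
t=17  I2 WR R2 | I4 WR R4
t=18  I5→MUL
t=19  I5 RO
t=23  I5 EX
t=24  I5 WR R0
t=25  I6→ADD
t=26  I6 RO
t=28  I6 EX
t=29  I6 WR R0

cycle = 29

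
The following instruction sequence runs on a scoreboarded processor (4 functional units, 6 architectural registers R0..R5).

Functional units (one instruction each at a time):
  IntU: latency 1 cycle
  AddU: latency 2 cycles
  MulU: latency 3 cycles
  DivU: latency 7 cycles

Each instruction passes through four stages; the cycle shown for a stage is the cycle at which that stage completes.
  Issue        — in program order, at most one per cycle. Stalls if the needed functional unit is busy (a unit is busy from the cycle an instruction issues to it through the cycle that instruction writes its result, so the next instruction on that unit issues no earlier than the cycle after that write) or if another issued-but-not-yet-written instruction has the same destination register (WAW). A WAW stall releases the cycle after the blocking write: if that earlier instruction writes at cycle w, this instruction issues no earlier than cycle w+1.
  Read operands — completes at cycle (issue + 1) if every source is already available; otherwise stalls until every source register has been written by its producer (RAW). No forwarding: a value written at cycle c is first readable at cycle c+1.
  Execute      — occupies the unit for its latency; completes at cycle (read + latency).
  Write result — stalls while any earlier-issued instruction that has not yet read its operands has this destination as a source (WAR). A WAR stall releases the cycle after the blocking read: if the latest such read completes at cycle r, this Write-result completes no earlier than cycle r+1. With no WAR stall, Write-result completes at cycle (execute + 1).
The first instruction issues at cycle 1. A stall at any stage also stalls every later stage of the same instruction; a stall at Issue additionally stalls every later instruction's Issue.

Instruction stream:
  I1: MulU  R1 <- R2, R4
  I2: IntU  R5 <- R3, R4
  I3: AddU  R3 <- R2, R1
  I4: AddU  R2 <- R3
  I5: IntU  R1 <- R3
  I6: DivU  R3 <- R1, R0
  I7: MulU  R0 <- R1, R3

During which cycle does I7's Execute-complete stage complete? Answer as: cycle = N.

I1: IS=1 RO=2 EX=5 WR=6
I2: IS=2 RO=3 EX=4 WR=5
I3: IS=3 RO=7 EX=9 WR=10  [RAW R1: wait I1 write@6]
I4: IS=11 RO=12 EX=14 WR=15  [struct: AddU busy until I3 writes@10]
I5: IS=12 RO=13 EX=14 WR=15
I6: IS=13 RO=16 EX=23 WR=24  [RAW R1: wait I5 write@15]
I7: IS=14 RO=25 EX=28 WR=29  [RAW R3: wait I6 write@24]

cycle = 28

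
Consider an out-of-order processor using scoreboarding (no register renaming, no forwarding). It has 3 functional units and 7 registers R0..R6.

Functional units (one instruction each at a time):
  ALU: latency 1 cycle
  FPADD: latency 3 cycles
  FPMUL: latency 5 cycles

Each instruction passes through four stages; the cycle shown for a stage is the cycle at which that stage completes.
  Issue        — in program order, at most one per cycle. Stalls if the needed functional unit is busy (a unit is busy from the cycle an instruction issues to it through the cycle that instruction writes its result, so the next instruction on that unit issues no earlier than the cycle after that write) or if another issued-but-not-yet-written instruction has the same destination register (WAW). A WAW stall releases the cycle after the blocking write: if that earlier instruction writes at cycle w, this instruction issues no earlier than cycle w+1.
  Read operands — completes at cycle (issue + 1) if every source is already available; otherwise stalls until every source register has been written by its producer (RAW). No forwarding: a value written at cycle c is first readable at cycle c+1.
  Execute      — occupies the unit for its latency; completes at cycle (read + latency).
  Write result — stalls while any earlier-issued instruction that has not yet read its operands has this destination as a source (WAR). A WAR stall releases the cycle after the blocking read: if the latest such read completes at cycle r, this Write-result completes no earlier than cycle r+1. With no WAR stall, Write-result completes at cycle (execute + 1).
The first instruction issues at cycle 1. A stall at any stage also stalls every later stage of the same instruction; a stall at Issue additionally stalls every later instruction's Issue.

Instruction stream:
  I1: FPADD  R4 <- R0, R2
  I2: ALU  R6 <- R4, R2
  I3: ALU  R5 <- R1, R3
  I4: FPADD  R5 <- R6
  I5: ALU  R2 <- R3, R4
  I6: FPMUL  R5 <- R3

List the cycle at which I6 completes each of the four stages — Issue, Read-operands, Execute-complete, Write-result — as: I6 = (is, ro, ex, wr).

I1  is:1  ro:2  ex:5  wr:6
I2  is:2  ro:7  ex:8  wr:9  — RAW R4: wait I1 write@6
I3  is:10  ro:11  ex:12  wr:13  — struct: ALU busy until I2 writes@9
I4  is:14  ro:15  ex:18  wr:19  — WAW R5: wait I3 write@13
I5  is:15  ro:16  ex:17  wr:18
I6  is:20  ro:21  ex:26  wr:27  — WAW R5: wait I4 write@19

I6 = (20, 21, 26, 27)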